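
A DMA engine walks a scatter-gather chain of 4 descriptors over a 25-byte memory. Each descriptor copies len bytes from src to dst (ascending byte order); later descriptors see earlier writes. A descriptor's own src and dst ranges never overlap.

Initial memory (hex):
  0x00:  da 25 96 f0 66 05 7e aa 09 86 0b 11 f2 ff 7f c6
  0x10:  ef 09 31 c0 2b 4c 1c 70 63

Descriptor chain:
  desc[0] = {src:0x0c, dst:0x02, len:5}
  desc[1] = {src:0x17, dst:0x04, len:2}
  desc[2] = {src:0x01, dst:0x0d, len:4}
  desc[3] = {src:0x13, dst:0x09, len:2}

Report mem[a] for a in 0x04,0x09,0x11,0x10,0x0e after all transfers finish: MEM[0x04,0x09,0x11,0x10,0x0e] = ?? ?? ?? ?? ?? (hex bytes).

MEM[0x04,0x09,0x11,0x10,0x0e] = 70 c0 09 70 f2

  after D0: wrote 5B at 0x02 = f2ff7fc6ef
  after D1: wrote 2B at 0x04 = 7063
  after D2: wrote 4B at 0x0d = 25f2ff70
  after D3: wrote 2B at 0x09 = c02b
query mem[0x04]=0x70, mem[0x09]=0xc0, mem[0x11]=0x09, mem[0x10]=0x70, mem[0x0e]=0xf2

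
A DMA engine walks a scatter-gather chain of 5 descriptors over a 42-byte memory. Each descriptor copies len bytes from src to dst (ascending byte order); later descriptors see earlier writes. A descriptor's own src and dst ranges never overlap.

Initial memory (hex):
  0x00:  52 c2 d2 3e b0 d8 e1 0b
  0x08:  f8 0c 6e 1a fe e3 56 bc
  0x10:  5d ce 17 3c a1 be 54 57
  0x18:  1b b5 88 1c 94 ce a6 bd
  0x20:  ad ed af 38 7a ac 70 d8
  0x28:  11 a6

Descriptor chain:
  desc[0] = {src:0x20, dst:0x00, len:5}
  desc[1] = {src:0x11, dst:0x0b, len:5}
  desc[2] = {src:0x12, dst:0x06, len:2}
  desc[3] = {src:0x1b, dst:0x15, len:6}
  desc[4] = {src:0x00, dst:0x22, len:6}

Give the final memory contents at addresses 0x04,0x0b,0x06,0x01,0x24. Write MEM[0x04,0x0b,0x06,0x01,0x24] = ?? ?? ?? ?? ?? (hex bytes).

  after D0: wrote 5B at 0x00 = adedaf387a
  after D1: wrote 5B at 0x0b = ce173ca1be
  after D2: wrote 2B at 0x06 = 173c
  after D3: wrote 6B at 0x15 = 1c94cea6bdad
  after D4: wrote 6B at 0x22 = adedaf387ad8
query mem[0x04]=0x7a, mem[0x0b]=0xce, mem[0x06]=0x17, mem[0x01]=0xed, mem[0x24]=0xaf

MEM[0x04,0x0b,0x06,0x01,0x24] = 7a ce 17 ed af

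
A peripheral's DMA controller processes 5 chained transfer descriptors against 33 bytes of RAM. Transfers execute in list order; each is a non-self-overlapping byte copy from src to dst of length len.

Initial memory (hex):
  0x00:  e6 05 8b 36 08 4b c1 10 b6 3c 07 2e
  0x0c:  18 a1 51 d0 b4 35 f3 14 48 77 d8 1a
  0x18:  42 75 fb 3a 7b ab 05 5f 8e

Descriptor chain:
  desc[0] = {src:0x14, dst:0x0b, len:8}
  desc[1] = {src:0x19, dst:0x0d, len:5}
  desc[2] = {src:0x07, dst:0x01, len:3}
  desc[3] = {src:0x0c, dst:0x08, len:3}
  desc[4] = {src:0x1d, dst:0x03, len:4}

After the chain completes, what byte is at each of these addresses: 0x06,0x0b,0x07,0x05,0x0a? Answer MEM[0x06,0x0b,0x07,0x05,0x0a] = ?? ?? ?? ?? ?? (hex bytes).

MEM[0x06,0x0b,0x07,0x05,0x0a] = 8e 48 10 5f fb

D0: mem[0x0b..0x12] <- [48 77 d8 1a 42 75 fb 3a]
D1: mem[0x0d..0x11] <- [75 fb 3a 7b ab]
D2: mem[0x01..0x03] <- [10 b6 3c]
D3: mem[0x08..0x0a] <- [77 75 fb]
D4: mem[0x03..0x06] <- [ab 05 5f 8e]
query mem[0x06]=0x8e, mem[0x0b]=0x48, mem[0x07]=0x10, mem[0x05]=0x5f, mem[0x0a]=0xfb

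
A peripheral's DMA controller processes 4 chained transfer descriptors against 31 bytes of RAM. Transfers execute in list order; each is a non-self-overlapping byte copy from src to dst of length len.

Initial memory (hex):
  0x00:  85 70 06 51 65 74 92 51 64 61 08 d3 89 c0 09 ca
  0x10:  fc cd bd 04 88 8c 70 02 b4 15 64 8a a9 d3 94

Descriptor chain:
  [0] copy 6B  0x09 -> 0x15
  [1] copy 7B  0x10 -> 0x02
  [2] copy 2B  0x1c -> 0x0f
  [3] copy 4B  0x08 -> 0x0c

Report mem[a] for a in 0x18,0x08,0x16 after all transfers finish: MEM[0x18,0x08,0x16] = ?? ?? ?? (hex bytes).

[0] 0x09->0x15 len=6 : 61 08 d3 89 c0 09
[1] 0x10->0x02 len=7 : fc cd bd 04 88 61 08
[2] 0x1c->0x0f len=2 : a9 d3
[3] 0x08->0x0c len=4 : 08 61 08 d3
query mem[0x18]=0x89, mem[0x08]=0x08, mem[0x16]=0x08

MEM[0x18,0x08,0x16] = 89 08 08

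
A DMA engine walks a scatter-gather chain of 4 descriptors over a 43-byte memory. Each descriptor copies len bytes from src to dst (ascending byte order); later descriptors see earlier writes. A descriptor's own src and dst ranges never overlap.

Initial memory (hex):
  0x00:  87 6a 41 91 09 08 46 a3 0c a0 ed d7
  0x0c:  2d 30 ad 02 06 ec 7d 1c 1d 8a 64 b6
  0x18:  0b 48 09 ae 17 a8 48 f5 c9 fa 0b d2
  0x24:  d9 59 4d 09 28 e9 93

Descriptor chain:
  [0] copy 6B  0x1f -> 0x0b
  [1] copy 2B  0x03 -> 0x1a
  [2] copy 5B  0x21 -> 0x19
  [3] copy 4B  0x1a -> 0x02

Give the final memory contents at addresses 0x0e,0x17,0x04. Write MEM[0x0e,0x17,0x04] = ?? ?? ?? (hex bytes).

MEM[0x0e,0x17,0x04] = 0b b6 d9

  after D0: wrote 6B at 0x0b = f5c9fa0bd2d9
  after D1: wrote 2B at 0x1a = 9109
  after D2: wrote 5B at 0x19 = fa0bd2d959
  after D3: wrote 4B at 0x02 = 0bd2d959
query mem[0x0e]=0x0b, mem[0x17]=0xb6, mem[0x04]=0xd9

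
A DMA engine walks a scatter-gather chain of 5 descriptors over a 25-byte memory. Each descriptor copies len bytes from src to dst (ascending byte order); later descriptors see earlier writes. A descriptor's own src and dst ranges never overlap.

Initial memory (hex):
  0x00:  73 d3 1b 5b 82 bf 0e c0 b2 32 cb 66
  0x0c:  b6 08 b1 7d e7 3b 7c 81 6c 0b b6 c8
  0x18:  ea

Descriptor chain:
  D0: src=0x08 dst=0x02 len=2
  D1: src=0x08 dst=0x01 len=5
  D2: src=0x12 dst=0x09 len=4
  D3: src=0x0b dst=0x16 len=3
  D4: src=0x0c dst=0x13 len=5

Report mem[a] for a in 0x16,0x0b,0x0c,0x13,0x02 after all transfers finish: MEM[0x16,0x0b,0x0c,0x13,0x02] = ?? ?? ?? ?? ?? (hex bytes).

MEM[0x16,0x0b,0x0c,0x13,0x02] = 7d 6c 0b 0b 32

D0: mem[0x02..0x03] <- [b2 32]
D1: mem[0x01..0x05] <- [b2 32 cb 66 b6]
D2: mem[0x09..0x0c] <- [7c 81 6c 0b]
D3: mem[0x16..0x18] <- [6c 0b 08]
D4: mem[0x13..0x17] <- [0b 08 b1 7d e7]
query mem[0x16]=0x7d, mem[0x0b]=0x6c, mem[0x0c]=0x0b, mem[0x13]=0x0b, mem[0x02]=0x32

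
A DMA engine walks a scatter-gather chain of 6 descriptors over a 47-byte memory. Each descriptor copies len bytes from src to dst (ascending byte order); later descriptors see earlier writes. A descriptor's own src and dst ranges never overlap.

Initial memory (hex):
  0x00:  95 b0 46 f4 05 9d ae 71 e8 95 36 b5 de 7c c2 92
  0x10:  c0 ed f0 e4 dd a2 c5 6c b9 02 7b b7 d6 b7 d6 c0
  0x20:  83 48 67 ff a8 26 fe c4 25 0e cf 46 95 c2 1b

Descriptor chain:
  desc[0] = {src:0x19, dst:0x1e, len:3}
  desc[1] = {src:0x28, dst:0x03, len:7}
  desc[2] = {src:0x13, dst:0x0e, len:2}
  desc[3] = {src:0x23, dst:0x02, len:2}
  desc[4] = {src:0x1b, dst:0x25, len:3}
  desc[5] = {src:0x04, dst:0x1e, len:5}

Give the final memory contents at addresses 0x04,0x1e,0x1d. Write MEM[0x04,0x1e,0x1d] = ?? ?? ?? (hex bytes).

MEM[0x04,0x1e,0x1d] = 0e 0e b7

  after D0: wrote 3B at 0x1e = 027bb7
  after D1: wrote 7B at 0x03 = 250ecf4695c21b
  after D2: wrote 2B at 0x0e = e4dd
  after D3: wrote 2B at 0x02 = ffa8
  after D4: wrote 3B at 0x25 = b7d6b7
  after D5: wrote 5B at 0x1e = 0ecf4695c2
query mem[0x04]=0x0e, mem[0x1e]=0x0e, mem[0x1d]=0xb7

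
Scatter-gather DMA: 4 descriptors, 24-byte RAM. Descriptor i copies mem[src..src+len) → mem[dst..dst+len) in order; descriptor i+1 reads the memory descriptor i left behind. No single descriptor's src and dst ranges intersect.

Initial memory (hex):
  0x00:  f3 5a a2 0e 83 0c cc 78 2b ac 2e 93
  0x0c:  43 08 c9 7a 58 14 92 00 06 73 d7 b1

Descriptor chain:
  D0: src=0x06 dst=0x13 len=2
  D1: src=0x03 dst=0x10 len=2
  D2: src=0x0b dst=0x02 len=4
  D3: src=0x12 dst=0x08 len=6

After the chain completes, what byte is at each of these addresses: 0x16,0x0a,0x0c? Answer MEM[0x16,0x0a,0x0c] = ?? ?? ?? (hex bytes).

  after D0: wrote 2B at 0x13 = cc78
  after D1: wrote 2B at 0x10 = 0e83
  after D2: wrote 4B at 0x02 = 934308c9
  after D3: wrote 6B at 0x08 = 92cc7873d7b1
query mem[0x16]=0xd7, mem[0x0a]=0x78, mem[0x0c]=0xd7

MEM[0x16,0x0a,0x0c] = d7 78 d7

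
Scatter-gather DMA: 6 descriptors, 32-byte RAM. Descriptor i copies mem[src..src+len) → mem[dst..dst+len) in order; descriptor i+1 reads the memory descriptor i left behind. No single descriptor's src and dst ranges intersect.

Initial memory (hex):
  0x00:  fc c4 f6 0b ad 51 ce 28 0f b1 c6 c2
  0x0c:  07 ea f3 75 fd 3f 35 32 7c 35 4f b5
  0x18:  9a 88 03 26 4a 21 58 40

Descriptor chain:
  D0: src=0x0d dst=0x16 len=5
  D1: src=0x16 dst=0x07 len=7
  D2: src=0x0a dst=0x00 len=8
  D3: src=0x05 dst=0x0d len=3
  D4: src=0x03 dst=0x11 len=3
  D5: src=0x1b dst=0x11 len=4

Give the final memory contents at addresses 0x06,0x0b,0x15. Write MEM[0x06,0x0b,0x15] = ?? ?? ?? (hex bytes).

MEM[0x06,0x0b,0x15] = fd 3f 35

[0] 0x0d->0x16 len=5 : ea f3 75 fd 3f
[1] 0x16->0x07 len=7 : ea f3 75 fd 3f 26 4a
[2] 0x0a->0x00 len=8 : fd 3f 26 4a f3 75 fd 3f
[3] 0x05->0x0d len=3 : 75 fd 3f
[4] 0x03->0x11 len=3 : 4a f3 75
[5] 0x1b->0x11 len=4 : 26 4a 21 58
query mem[0x06]=0xfd, mem[0x0b]=0x3f, mem[0x15]=0x35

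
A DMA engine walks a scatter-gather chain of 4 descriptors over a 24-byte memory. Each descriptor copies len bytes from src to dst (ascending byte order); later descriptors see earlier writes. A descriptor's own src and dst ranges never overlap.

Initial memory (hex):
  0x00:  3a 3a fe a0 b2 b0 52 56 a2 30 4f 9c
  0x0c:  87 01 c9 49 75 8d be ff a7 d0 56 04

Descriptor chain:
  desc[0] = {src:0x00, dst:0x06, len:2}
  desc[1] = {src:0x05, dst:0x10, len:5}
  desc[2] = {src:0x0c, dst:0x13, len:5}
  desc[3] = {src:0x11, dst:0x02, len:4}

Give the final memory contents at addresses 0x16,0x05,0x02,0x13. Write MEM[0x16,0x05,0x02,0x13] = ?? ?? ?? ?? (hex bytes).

MEM[0x16,0x05,0x02,0x13] = 49 01 3a 87

  after D0: wrote 2B at 0x06 = 3a3a
  after D1: wrote 5B at 0x10 = b03a3aa230
  after D2: wrote 5B at 0x13 = 8701c949b0
  after D3: wrote 4B at 0x02 = 3a3a8701
query mem[0x16]=0x49, mem[0x05]=0x01, mem[0x02]=0x3a, mem[0x13]=0x87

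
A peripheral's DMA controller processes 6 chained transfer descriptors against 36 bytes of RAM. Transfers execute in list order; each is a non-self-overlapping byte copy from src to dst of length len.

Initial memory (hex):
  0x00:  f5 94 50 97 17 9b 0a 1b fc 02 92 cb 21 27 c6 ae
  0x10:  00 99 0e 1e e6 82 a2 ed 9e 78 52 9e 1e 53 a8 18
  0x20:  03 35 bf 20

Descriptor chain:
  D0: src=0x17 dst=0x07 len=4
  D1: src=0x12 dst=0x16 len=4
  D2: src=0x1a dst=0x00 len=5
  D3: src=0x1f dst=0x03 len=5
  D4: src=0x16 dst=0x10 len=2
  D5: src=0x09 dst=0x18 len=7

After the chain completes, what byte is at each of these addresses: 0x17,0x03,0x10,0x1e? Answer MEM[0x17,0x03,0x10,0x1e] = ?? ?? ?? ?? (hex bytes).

[0] 0x17->0x07 len=4 : ed 9e 78 52
[1] 0x12->0x16 len=4 : 0e 1e e6 82
[2] 0x1a->0x00 len=5 : 52 9e 1e 53 a8
[3] 0x1f->0x03 len=5 : 18 03 35 bf 20
[4] 0x16->0x10 len=2 : 0e 1e
[5] 0x09->0x18 len=7 : 78 52 cb 21 27 c6 ae
query mem[0x17]=0x1e, mem[0x03]=0x18, mem[0x10]=0x0e, mem[0x1e]=0xae

MEM[0x17,0x03,0x10,0x1e] = 1e 18 0e ae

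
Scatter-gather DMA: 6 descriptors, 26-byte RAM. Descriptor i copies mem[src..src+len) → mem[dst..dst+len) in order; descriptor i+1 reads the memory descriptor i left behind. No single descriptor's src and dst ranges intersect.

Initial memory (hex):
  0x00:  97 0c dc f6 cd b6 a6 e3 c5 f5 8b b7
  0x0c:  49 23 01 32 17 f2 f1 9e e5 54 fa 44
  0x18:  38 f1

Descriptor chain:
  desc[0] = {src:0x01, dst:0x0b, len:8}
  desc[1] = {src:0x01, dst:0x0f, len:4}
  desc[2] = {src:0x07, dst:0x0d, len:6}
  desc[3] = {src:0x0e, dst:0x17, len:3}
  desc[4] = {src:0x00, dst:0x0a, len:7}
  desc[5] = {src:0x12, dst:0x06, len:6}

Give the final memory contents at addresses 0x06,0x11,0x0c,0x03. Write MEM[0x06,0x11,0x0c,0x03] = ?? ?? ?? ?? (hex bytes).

#0 dst[0x0b+8] := {0x0c,0xdc,0xf6,0xcd,0xb6,0xa6,0xe3,0xc5}
#1 dst[0x0f+4] := {0x0c,0xdc,0xf6,0xcd}
#2 dst[0x0d+6] := {0xe3,0xc5,0xf5,0x8b,0x0c,0xdc}
#3 dst[0x17+3] := {0xc5,0xf5,0x8b}
#4 dst[0x0a+7] := {0x97,0x0c,0xdc,0xf6,0xcd,0xb6,0xa6}
#5 dst[0x06+6] := {0xdc,0x9e,0xe5,0x54,0xfa,0xc5}
query mem[0x06]=0xdc, mem[0x11]=0x0c, mem[0x0c]=0xdc, mem[0x03]=0xf6

MEM[0x06,0x11,0x0c,0x03] = dc 0c dc f6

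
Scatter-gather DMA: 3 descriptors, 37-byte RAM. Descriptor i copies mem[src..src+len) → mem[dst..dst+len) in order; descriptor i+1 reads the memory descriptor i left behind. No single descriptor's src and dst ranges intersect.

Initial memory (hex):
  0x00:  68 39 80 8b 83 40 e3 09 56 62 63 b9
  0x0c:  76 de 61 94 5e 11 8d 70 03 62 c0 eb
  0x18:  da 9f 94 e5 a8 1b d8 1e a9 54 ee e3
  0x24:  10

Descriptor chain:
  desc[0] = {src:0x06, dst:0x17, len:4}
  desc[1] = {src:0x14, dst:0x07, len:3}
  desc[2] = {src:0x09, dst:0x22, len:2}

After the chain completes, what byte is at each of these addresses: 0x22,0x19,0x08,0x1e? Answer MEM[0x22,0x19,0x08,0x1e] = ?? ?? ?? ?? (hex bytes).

  after D0: wrote 4B at 0x17 = e3095662
  after D1: wrote 3B at 0x07 = 0362c0
  after D2: wrote 2B at 0x22 = c063
query mem[0x22]=0xc0, mem[0x19]=0x56, mem[0x08]=0x62, mem[0x1e]=0xd8

MEM[0x22,0x19,0x08,0x1e] = c0 56 62 d8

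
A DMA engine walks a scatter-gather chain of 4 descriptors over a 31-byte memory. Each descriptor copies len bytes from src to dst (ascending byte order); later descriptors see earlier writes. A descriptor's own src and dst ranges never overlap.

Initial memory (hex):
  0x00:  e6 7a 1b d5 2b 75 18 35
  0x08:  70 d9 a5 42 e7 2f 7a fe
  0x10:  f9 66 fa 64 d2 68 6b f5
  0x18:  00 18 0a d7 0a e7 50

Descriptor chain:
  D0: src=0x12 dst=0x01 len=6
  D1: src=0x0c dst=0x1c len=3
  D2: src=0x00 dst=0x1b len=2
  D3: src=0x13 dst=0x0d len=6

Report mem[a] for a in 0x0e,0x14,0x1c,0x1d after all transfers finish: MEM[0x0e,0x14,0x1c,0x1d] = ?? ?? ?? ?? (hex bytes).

#0 dst[0x01+6] := {0xfa,0x64,0xd2,0x68,0x6b,0xf5}
#1 dst[0x1c+3] := {0xe7,0x2f,0x7a}
#2 dst[0x1b+2] := {0xe6,0xfa}
#3 dst[0x0d+6] := {0x64,0xd2,0x68,0x6b,0xf5,0x00}
query mem[0x0e]=0xd2, mem[0x14]=0xd2, mem[0x1c]=0xfa, mem[0x1d]=0x2f

MEM[0x0e,0x14,0x1c,0x1d] = d2 d2 fa 2f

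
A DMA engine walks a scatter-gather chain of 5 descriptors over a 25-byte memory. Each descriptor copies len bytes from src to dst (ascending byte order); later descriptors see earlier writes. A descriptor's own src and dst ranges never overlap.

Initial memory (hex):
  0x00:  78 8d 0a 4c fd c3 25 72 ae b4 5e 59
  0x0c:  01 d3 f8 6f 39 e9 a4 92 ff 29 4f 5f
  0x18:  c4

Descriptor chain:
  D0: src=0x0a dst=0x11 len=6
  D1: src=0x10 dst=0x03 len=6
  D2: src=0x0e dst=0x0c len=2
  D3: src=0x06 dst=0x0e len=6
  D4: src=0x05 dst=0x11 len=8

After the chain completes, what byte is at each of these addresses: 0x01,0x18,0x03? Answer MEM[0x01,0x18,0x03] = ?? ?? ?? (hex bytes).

  after D0: wrote 6B at 0x11 = 5e5901d3f86f
  after D1: wrote 6B at 0x03 = 395e5901d3f8
  after D2: wrote 2B at 0x0c = f86f
  after D3: wrote 6B at 0x0e = 01d3f8b45e59
  after D4: wrote 8B at 0x11 = 5901d3f8b45e59f8
query mem[0x01]=0x8d, mem[0x18]=0xf8, mem[0x03]=0x39

MEM[0x01,0x18,0x03] = 8d f8 39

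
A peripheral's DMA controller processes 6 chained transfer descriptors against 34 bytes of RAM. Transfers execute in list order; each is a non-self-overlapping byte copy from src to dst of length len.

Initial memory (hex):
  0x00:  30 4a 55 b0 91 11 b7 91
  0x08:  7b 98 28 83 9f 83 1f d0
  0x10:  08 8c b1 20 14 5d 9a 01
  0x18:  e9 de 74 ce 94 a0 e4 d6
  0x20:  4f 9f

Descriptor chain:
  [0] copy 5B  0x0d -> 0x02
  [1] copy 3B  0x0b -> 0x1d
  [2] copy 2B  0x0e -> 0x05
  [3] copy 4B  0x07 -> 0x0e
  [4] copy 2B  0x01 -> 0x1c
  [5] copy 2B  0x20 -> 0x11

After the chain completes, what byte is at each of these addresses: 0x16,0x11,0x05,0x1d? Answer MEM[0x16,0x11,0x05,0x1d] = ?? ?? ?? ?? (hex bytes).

MEM[0x16,0x11,0x05,0x1d] = 9a 4f 1f 83

#0 dst[0x02+5] := {0x83,0x1f,0xd0,0x08,0x8c}
#1 dst[0x1d+3] := {0x83,0x9f,0x83}
#2 dst[0x05+2] := {0x1f,0xd0}
#3 dst[0x0e+4] := {0x91,0x7b,0x98,0x28}
#4 dst[0x1c+2] := {0x4a,0x83}
#5 dst[0x11+2] := {0x4f,0x9f}
query mem[0x16]=0x9a, mem[0x11]=0x4f, mem[0x05]=0x1f, mem[0x1d]=0x83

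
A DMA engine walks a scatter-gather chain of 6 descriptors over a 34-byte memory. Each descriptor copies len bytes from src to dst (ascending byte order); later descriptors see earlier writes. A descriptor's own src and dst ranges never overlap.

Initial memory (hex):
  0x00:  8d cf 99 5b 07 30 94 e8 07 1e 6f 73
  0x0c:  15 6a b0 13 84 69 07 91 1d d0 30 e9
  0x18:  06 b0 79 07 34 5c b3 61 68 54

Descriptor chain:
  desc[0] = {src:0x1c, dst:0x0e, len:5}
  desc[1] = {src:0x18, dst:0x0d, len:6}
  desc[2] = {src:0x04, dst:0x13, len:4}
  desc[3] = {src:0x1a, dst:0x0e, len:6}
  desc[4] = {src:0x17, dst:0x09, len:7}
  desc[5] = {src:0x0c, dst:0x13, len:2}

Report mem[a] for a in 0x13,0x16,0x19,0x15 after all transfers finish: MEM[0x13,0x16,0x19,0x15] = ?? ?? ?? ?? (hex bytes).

D0: mem[0x0e..0x12] <- [34 5c b3 61 68]
D1: mem[0x0d..0x12] <- [06 b0 79 07 34 5c]
D2: mem[0x13..0x16] <- [07 30 94 e8]
D3: mem[0x0e..0x13] <- [79 07 34 5c b3 61]
D4: mem[0x09..0x0f] <- [e9 06 b0 79 07 34 5c]
D5: mem[0x13..0x14] <- [79 07]
query mem[0x13]=0x79, mem[0x16]=0xe8, mem[0x19]=0xb0, mem[0x15]=0x94

MEM[0x13,0x16,0x19,0x15] = 79 e8 b0 94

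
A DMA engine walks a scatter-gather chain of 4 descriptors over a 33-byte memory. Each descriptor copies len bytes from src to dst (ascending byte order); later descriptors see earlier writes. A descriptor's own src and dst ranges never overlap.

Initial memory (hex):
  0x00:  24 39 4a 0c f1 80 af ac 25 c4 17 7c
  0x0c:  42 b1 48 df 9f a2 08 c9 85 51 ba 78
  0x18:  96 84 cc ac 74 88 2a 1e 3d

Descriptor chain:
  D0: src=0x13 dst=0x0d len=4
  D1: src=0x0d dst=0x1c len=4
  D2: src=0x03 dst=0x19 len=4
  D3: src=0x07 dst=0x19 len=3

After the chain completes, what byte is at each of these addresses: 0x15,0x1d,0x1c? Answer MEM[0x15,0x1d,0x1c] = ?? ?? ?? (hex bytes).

MEM[0x15,0x1d,0x1c] = 51 85 af

D0: mem[0x0d..0x10] <- [c9 85 51 ba]
D1: mem[0x1c..0x1f] <- [c9 85 51 ba]
D2: mem[0x19..0x1c] <- [0c f1 80 af]
D3: mem[0x19..0x1b] <- [ac 25 c4]
query mem[0x15]=0x51, mem[0x1d]=0x85, mem[0x1c]=0xaf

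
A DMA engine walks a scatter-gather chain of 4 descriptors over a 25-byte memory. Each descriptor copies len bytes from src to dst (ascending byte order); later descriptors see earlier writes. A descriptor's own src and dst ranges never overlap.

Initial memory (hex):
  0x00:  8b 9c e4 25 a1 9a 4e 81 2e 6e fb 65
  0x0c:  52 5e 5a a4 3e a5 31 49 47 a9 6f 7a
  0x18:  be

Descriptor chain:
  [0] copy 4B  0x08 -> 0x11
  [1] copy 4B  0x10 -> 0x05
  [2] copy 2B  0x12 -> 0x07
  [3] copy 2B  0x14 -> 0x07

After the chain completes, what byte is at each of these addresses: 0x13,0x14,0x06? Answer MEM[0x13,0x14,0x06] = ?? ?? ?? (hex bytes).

D0: mem[0x11..0x14] <- [2e 6e fb 65]
D1: mem[0x05..0x08] <- [3e 2e 6e fb]
D2: mem[0x07..0x08] <- [6e fb]
D3: mem[0x07..0x08] <- [65 a9]
query mem[0x13]=0xfb, mem[0x14]=0x65, mem[0x06]=0x2e

MEM[0x13,0x14,0x06] = fb 65 2e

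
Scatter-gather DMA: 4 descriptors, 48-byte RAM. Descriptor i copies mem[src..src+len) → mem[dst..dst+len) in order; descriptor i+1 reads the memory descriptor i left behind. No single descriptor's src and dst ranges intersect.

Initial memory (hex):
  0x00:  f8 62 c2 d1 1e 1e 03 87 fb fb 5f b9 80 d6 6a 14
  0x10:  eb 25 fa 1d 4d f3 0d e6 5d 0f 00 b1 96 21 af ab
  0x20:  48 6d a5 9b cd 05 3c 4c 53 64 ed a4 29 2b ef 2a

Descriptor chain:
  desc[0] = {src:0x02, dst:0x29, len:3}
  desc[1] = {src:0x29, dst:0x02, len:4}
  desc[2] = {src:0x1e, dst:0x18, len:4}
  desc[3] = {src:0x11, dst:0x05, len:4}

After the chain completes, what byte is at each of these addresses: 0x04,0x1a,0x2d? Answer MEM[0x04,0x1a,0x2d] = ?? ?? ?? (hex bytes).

MEM[0x04,0x1a,0x2d] = 1e 48 2b

D0: mem[0x29..0x2b] <- [c2 d1 1e]
D1: mem[0x02..0x05] <- [c2 d1 1e 29]
D2: mem[0x18..0x1b] <- [af ab 48 6d]
D3: mem[0x05..0x08] <- [25 fa 1d 4d]
query mem[0x04]=0x1e, mem[0x1a]=0x48, mem[0x2d]=0x2b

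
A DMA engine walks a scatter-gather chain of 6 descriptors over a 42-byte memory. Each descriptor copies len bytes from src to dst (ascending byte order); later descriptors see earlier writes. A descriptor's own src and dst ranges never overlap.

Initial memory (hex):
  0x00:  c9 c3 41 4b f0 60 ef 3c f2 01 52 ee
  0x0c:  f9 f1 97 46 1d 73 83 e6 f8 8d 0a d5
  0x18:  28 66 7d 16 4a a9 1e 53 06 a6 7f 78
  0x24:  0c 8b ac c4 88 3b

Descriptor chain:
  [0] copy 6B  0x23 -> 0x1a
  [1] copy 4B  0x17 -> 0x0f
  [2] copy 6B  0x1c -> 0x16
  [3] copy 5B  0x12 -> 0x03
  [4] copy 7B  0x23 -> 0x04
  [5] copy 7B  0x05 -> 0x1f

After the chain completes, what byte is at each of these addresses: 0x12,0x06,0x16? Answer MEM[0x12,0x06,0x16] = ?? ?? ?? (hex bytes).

#0 dst[0x1a+6] := {0x78,0x0c,0x8b,0xac,0xc4,0x88}
#1 dst[0x0f+4] := {0xd5,0x28,0x66,0x78}
#2 dst[0x16+6] := {0x8b,0xac,0xc4,0x88,0x06,0xa6}
#3 dst[0x03+5] := {0x78,0xe6,0xf8,0x8d,0x8b}
#4 dst[0x04+7] := {0x78,0x0c,0x8b,0xac,0xc4,0x88,0x3b}
#5 dst[0x1f+7] := {0x0c,0x8b,0xac,0xc4,0x88,0x3b,0xee}
query mem[0x12]=0x78, mem[0x06]=0x8b, mem[0x16]=0x8b

MEM[0x12,0x06,0x16] = 78 8b 8b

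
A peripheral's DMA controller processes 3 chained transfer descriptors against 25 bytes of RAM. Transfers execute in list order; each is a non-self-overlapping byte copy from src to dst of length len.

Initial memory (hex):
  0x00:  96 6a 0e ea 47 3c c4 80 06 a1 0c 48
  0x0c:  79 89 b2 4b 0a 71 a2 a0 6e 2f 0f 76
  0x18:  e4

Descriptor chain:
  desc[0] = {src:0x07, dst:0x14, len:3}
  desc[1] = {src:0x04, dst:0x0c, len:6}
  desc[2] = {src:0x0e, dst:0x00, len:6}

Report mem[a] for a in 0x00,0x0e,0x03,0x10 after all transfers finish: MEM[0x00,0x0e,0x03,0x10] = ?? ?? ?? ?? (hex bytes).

#0 dst[0x14+3] := {0x80,0x06,0xa1}
#1 dst[0x0c+6] := {0x47,0x3c,0xc4,0x80,0x06,0xa1}
#2 dst[0x00+6] := {0xc4,0x80,0x06,0xa1,0xa2,0xa0}
query mem[0x00]=0xc4, mem[0x0e]=0xc4, mem[0x03]=0xa1, mem[0x10]=0x06

MEM[0x00,0x0e,0x03,0x10] = c4 c4 a1 06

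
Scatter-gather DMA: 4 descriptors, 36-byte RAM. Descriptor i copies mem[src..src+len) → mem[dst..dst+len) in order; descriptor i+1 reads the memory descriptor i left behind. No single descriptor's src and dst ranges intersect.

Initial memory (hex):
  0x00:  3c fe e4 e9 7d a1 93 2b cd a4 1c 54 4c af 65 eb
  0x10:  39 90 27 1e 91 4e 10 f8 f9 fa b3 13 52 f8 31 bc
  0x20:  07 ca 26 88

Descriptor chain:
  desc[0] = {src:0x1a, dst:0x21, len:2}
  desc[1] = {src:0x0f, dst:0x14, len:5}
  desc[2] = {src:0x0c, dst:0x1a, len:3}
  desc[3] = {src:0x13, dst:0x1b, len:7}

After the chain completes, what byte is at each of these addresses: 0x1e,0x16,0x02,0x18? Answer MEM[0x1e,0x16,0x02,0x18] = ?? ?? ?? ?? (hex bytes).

[0] 0x1a->0x21 len=2 : b3 13
[1] 0x0f->0x14 len=5 : eb 39 90 27 1e
[2] 0x0c->0x1a len=3 : 4c af 65
[3] 0x13->0x1b len=7 : 1e eb 39 90 27 1e fa
query mem[0x1e]=0x90, mem[0x16]=0x90, mem[0x02]=0xe4, mem[0x18]=0x1e

MEM[0x1e,0x16,0x02,0x18] = 90 90 e4 1e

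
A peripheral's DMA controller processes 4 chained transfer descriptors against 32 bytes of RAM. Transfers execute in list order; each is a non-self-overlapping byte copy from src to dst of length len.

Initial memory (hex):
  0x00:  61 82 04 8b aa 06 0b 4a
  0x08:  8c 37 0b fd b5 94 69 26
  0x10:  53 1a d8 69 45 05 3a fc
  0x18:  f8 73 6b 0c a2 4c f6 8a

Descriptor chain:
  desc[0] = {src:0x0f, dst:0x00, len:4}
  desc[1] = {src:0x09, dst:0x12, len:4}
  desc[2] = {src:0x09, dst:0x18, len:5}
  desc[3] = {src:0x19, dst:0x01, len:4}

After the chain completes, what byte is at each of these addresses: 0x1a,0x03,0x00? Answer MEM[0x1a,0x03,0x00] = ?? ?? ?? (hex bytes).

D0: mem[0x00..0x03] <- [26 53 1a d8]
D1: mem[0x12..0x15] <- [37 0b fd b5]
D2: mem[0x18..0x1c] <- [37 0b fd b5 94]
D3: mem[0x01..0x04] <- [0b fd b5 94]
query mem[0x1a]=0xfd, mem[0x03]=0xb5, mem[0x00]=0x26

MEM[0x1a,0x03,0x00] = fd b5 26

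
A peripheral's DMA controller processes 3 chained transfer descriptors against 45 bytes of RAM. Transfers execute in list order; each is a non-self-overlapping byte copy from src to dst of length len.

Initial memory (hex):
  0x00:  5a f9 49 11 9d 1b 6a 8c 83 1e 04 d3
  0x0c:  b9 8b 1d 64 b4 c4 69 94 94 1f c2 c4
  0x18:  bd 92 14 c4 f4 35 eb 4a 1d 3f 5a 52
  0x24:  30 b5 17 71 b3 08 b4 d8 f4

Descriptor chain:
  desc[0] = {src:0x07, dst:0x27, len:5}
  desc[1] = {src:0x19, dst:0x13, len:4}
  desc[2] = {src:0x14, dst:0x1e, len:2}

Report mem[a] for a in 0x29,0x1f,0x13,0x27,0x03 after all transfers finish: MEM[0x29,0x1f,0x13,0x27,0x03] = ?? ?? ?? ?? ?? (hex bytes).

MEM[0x29,0x1f,0x13,0x27,0x03] = 1e c4 92 8c 11

#0 dst[0x27+5] := {0x8c,0x83,0x1e,0x04,0xd3}
#1 dst[0x13+4] := {0x92,0x14,0xc4,0xf4}
#2 dst[0x1e+2] := {0x14,0xc4}
query mem[0x29]=0x1e, mem[0x1f]=0xc4, mem[0x13]=0x92, mem[0x27]=0x8c, mem[0x03]=0x11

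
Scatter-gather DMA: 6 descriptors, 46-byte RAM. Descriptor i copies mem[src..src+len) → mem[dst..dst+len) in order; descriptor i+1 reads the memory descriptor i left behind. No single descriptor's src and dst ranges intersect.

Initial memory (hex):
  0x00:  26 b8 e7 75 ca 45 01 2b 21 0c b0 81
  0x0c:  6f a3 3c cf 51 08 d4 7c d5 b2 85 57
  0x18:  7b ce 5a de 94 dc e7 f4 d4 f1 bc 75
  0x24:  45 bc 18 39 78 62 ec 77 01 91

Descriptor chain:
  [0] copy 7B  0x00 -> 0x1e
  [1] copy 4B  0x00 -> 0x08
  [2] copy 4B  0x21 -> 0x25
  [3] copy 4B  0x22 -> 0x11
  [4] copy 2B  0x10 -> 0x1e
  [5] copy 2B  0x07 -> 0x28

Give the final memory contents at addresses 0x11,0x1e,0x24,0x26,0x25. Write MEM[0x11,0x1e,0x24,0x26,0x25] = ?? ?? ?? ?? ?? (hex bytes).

D0: mem[0x1e..0x24] <- [26 b8 e7 75 ca 45 01]
D1: mem[0x08..0x0b] <- [26 b8 e7 75]
D2: mem[0x25..0x28] <- [75 ca 45 01]
D3: mem[0x11..0x14] <- [ca 45 01 75]
D4: mem[0x1e..0x1f] <- [51 ca]
D5: mem[0x28..0x29] <- [2b 26]
query mem[0x11]=0xca, mem[0x1e]=0x51, mem[0x24]=0x01, mem[0x26]=0xca, mem[0x25]=0x75

MEM[0x11,0x1e,0x24,0x26,0x25] = ca 51 01 ca 75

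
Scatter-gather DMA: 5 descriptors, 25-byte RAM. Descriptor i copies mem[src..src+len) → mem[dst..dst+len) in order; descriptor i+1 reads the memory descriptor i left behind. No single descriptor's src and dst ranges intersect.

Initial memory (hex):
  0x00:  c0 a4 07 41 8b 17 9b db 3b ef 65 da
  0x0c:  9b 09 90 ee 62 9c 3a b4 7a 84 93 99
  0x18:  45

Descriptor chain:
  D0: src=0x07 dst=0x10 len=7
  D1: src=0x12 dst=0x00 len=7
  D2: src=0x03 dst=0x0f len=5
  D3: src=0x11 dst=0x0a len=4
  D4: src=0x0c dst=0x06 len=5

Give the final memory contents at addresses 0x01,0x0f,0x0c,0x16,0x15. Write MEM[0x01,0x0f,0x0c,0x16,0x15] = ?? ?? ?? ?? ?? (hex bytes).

D0: mem[0x10..0x16] <- [db 3b ef 65 da 9b 09]
D1: mem[0x00..0x06] <- [ef 65 da 9b 09 99 45]
D2: mem[0x0f..0x13] <- [9b 09 99 45 db]
D3: mem[0x0a..0x0d] <- [99 45 db da]
D4: mem[0x06..0x0a] <- [db da 90 9b 09]
query mem[0x01]=0x65, mem[0x0f]=0x9b, mem[0x0c]=0xdb, mem[0x16]=0x09, mem[0x15]=0x9b

MEM[0x01,0x0f,0x0c,0x16,0x15] = 65 9b db 09 9b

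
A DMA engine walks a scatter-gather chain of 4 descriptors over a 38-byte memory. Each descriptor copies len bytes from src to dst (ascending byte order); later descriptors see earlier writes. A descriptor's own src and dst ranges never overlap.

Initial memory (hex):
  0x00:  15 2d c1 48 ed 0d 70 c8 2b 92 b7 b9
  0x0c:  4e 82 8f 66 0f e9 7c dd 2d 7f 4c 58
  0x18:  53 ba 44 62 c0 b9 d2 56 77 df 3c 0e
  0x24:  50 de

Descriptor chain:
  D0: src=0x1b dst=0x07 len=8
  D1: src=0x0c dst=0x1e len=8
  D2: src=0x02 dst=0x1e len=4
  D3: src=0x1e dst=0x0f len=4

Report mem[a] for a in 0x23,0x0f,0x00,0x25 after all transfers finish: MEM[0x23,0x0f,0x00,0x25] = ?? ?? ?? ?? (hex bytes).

MEM[0x23,0x0f,0x00,0x25] = e9 c1 15 dd

D0: mem[0x07..0x0e] <- [62 c0 b9 d2 56 77 df 3c]
D1: mem[0x1e..0x25] <- [77 df 3c 66 0f e9 7c dd]
D2: mem[0x1e..0x21] <- [c1 48 ed 0d]
D3: mem[0x0f..0x12] <- [c1 48 ed 0d]
query mem[0x23]=0xe9, mem[0x0f]=0xc1, mem[0x00]=0x15, mem[0x25]=0xdd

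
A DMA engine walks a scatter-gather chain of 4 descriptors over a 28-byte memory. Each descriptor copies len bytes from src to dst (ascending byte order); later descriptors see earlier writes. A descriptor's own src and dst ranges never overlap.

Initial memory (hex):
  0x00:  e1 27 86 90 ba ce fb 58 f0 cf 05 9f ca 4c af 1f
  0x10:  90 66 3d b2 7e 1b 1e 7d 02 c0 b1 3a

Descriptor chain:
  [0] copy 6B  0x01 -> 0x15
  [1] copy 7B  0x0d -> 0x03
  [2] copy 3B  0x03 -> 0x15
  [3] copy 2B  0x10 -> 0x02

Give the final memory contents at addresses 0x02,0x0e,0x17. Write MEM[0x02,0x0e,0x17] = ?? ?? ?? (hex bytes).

MEM[0x02,0x0e,0x17] = 90 af 1f

  after D0: wrote 6B at 0x15 = 278690bacefb
  after D1: wrote 7B at 0x03 = 4caf1f90663db2
  after D2: wrote 3B at 0x15 = 4caf1f
  after D3: wrote 2B at 0x02 = 9066
query mem[0x02]=0x90, mem[0x0e]=0xaf, mem[0x17]=0x1f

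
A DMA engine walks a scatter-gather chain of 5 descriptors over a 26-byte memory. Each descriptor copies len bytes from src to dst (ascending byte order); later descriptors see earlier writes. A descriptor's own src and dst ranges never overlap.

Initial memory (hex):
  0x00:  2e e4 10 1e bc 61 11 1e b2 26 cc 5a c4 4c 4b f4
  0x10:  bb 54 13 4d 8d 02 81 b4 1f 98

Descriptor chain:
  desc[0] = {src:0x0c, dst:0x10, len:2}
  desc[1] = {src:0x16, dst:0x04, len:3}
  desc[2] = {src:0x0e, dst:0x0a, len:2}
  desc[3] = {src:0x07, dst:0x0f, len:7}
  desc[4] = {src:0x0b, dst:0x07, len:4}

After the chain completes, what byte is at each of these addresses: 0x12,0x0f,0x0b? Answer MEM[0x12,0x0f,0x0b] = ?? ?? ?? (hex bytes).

D0: mem[0x10..0x11] <- [c4 4c]
D1: mem[0x04..0x06] <- [81 b4 1f]
D2: mem[0x0a..0x0b] <- [4b f4]
D3: mem[0x0f..0x15] <- [1e b2 26 4b f4 c4 4c]
D4: mem[0x07..0x0a] <- [f4 c4 4c 4b]
query mem[0x12]=0x4b, mem[0x0f]=0x1e, mem[0x0b]=0xf4

MEM[0x12,0x0f,0x0b] = 4b 1e f4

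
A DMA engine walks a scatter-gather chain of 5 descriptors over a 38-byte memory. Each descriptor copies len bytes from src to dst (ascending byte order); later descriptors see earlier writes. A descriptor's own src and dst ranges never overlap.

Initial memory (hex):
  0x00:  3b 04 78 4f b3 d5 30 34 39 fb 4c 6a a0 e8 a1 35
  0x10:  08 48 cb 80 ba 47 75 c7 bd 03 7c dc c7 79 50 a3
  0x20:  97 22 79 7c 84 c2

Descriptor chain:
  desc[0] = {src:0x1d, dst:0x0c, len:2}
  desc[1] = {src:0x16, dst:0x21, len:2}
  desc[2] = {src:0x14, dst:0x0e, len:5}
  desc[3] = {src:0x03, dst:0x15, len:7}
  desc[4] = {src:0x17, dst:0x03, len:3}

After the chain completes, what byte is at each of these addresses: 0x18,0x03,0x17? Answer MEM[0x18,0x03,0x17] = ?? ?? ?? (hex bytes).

  after D0: wrote 2B at 0x0c = 7950
  after D1: wrote 2B at 0x21 = 75c7
  after D2: wrote 5B at 0x0e = ba4775c7bd
  after D3: wrote 7B at 0x15 = 4fb3d5303439fb
  after D4: wrote 3B at 0x03 = d53034
query mem[0x18]=0x30, mem[0x03]=0xd5, mem[0x17]=0xd5

MEM[0x18,0x03,0x17] = 30 d5 d5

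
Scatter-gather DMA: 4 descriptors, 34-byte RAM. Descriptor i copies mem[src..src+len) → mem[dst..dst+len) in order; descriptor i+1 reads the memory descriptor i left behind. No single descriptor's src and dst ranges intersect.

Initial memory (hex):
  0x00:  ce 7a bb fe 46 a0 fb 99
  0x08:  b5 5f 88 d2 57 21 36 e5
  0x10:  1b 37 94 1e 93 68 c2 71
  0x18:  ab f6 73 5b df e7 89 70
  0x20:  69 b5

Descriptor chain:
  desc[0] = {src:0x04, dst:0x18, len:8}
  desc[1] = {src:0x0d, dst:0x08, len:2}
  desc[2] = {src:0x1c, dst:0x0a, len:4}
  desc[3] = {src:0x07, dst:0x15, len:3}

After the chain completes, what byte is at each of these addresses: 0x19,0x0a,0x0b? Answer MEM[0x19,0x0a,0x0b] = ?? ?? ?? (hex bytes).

#0 dst[0x18+8] := {0x46,0xa0,0xfb,0x99,0xb5,0x5f,0x88,0xd2}
#1 dst[0x08+2] := {0x21,0x36}
#2 dst[0x0a+4] := {0xb5,0x5f,0x88,0xd2}
#3 dst[0x15+3] := {0x99,0x21,0x36}
query mem[0x19]=0xa0, mem[0x0a]=0xb5, mem[0x0b]=0x5f

MEM[0x19,0x0a,0x0b] = a0 b5 5f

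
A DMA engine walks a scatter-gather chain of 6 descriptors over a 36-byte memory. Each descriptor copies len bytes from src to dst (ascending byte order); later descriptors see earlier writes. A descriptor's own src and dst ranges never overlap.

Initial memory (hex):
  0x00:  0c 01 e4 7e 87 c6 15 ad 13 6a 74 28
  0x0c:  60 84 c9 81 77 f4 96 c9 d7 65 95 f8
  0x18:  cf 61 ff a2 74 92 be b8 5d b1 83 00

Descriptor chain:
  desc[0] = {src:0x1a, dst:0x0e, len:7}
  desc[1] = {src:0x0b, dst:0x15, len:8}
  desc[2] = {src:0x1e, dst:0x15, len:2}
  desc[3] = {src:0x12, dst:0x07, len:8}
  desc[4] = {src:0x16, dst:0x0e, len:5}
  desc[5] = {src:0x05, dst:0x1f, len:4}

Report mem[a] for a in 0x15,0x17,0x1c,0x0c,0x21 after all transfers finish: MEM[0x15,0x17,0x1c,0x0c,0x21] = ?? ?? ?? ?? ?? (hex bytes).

MEM[0x15,0x17,0x1c,0x0c,0x21] = be 84 be 84 be

#0 dst[0x0e+7] := {0xff,0xa2,0x74,0x92,0xbe,0xb8,0x5d}
#1 dst[0x15+8] := {0x28,0x60,0x84,0xff,0xa2,0x74,0x92,0xbe}
#2 dst[0x15+2] := {0xbe,0xb8}
#3 dst[0x07+8] := {0xbe,0xb8,0x5d,0xbe,0xb8,0x84,0xff,0xa2}
#4 dst[0x0e+5] := {0xb8,0x84,0xff,0xa2,0x74}
#5 dst[0x1f+4] := {0xc6,0x15,0xbe,0xb8}
query mem[0x15]=0xbe, mem[0x17]=0x84, mem[0x1c]=0xbe, mem[0x0c]=0x84, mem[0x21]=0xbe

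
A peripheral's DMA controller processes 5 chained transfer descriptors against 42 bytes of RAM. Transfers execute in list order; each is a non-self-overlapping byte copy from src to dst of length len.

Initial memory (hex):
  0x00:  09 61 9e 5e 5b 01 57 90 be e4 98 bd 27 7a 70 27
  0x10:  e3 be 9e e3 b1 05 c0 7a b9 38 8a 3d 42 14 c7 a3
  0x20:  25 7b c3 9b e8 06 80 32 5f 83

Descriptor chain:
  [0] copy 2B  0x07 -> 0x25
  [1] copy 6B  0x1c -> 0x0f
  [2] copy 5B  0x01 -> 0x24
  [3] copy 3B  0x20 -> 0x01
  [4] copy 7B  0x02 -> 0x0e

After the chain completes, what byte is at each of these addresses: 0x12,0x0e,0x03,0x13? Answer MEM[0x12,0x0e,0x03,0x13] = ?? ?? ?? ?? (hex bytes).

[0] 0x07->0x25 len=2 : 90 be
[1] 0x1c->0x0f len=6 : 42 14 c7 a3 25 7b
[2] 0x01->0x24 len=5 : 61 9e 5e 5b 01
[3] 0x20->0x01 len=3 : 25 7b c3
[4] 0x02->0x0e len=7 : 7b c3 5b 01 57 90 be
query mem[0x12]=0x57, mem[0x0e]=0x7b, mem[0x03]=0xc3, mem[0x13]=0x90

MEM[0x12,0x0e,0x03,0x13] = 57 7b c3 90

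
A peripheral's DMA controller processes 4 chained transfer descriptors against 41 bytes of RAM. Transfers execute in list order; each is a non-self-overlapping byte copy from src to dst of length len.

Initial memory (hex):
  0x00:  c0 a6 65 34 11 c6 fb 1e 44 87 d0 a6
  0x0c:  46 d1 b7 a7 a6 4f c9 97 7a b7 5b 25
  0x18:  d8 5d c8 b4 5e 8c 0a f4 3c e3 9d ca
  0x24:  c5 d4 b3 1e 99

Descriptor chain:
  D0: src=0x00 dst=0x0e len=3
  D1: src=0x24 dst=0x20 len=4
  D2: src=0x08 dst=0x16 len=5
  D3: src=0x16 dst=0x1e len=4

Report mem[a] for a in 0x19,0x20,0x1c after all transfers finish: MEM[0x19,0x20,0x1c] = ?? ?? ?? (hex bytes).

MEM[0x19,0x20,0x1c] = a6 d0 5e

D0: mem[0x0e..0x10] <- [c0 a6 65]
D1: mem[0x20..0x23] <- [c5 d4 b3 1e]
D2: mem[0x16..0x1a] <- [44 87 d0 a6 46]
D3: mem[0x1e..0x21] <- [44 87 d0 a6]
query mem[0x19]=0xa6, mem[0x20]=0xd0, mem[0x1c]=0x5e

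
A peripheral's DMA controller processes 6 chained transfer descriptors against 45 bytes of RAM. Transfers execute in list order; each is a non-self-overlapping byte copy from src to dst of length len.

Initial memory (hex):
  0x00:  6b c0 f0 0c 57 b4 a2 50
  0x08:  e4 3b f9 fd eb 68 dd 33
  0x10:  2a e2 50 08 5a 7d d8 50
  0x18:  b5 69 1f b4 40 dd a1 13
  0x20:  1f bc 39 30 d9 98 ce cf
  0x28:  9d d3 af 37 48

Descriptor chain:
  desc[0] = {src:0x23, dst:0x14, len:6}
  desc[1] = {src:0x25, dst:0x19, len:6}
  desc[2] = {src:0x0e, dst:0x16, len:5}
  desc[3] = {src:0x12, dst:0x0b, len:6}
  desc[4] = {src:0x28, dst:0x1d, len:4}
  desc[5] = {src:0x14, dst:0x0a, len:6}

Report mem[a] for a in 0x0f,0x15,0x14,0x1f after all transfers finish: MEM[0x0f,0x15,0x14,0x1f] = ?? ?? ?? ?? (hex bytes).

  after D0: wrote 6B at 0x14 = 30d998cecf9d
  after D1: wrote 6B at 0x19 = 98cecf9dd3af
  after D2: wrote 5B at 0x16 = dd332ae250
  after D3: wrote 6B at 0x0b = 500830d9dd33
  after D4: wrote 4B at 0x1d = 9dd3af37
  after D5: wrote 6B at 0x0a = 30d9dd332ae2
query mem[0x0f]=0xe2, mem[0x15]=0xd9, mem[0x14]=0x30, mem[0x1f]=0xaf

MEM[0x0f,0x15,0x14,0x1f] = e2 d9 30 af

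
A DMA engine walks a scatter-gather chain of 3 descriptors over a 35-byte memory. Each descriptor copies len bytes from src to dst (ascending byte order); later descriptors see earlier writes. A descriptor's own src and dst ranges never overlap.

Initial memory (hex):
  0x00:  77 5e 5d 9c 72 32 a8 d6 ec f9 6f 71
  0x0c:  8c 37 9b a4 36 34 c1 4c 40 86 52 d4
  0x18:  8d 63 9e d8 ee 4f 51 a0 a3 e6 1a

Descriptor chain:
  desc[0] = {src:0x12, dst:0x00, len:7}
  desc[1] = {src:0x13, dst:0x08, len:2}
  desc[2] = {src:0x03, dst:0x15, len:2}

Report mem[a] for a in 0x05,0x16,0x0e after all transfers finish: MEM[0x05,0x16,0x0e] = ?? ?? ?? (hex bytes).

#0 dst[0x00+7] := {0xc1,0x4c,0x40,0x86,0x52,0xd4,0x8d}
#1 dst[0x08+2] := {0x4c,0x40}
#2 dst[0x15+2] := {0x86,0x52}
query mem[0x05]=0xd4, mem[0x16]=0x52, mem[0x0e]=0x9b

MEM[0x05,0x16,0x0e] = d4 52 9b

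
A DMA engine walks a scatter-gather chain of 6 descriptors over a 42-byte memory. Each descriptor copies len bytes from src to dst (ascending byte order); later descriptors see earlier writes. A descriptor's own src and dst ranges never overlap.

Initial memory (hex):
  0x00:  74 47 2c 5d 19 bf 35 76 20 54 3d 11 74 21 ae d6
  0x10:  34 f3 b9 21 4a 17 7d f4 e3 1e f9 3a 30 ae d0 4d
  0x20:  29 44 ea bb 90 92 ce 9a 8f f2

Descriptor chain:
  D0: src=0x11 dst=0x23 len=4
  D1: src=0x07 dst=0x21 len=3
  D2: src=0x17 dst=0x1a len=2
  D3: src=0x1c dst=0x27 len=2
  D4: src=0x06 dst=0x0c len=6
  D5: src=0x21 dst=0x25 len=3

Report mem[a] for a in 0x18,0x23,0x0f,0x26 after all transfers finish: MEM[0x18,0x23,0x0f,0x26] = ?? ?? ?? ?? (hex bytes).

MEM[0x18,0x23,0x0f,0x26] = e3 54 54 20

D0: mem[0x23..0x26] <- [f3 b9 21 4a]
D1: mem[0x21..0x23] <- [76 20 54]
D2: mem[0x1a..0x1b] <- [f4 e3]
D3: mem[0x27..0x28] <- [30 ae]
D4: mem[0x0c..0x11] <- [35 76 20 54 3d 11]
D5: mem[0x25..0x27] <- [76 20 54]
query mem[0x18]=0xe3, mem[0x23]=0x54, mem[0x0f]=0x54, mem[0x26]=0x20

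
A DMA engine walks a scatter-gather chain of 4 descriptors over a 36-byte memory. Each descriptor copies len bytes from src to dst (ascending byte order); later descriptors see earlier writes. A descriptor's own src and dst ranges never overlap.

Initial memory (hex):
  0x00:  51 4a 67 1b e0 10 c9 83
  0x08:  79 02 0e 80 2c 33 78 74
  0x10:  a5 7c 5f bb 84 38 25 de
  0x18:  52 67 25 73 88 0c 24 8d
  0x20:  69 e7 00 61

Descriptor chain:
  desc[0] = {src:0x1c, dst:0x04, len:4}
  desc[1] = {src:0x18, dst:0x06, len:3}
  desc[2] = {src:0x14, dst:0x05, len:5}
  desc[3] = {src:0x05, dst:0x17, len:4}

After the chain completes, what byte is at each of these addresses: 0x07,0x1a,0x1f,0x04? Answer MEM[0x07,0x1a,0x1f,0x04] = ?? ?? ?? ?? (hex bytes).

[0] 0x1c->0x04 len=4 : 88 0c 24 8d
[1] 0x18->0x06 len=3 : 52 67 25
[2] 0x14->0x05 len=5 : 84 38 25 de 52
[3] 0x05->0x17 len=4 : 84 38 25 de
query mem[0x07]=0x25, mem[0x1a]=0xde, mem[0x1f]=0x8d, mem[0x04]=0x88

MEM[0x07,0x1a,0x1f,0x04] = 25 de 8d 88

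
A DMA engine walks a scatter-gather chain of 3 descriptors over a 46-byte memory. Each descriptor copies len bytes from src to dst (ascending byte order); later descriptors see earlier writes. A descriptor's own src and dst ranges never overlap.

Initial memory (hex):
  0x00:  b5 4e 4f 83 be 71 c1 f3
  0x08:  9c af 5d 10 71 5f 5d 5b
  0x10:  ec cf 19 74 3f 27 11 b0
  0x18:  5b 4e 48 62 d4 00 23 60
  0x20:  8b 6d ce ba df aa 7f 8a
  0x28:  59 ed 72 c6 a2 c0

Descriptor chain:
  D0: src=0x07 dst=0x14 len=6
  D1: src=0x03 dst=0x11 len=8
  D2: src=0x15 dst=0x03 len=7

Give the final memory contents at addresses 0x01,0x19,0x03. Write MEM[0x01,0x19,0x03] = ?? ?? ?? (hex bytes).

MEM[0x01,0x19,0x03] = 4e 71 f3

  after D0: wrote 6B at 0x14 = f39caf5d1071
  after D1: wrote 8B at 0x11 = 83be71c1f39caf5d
  after D2: wrote 7B at 0x03 = f39caf5d714862
query mem[0x01]=0x4e, mem[0x19]=0x71, mem[0x03]=0xf3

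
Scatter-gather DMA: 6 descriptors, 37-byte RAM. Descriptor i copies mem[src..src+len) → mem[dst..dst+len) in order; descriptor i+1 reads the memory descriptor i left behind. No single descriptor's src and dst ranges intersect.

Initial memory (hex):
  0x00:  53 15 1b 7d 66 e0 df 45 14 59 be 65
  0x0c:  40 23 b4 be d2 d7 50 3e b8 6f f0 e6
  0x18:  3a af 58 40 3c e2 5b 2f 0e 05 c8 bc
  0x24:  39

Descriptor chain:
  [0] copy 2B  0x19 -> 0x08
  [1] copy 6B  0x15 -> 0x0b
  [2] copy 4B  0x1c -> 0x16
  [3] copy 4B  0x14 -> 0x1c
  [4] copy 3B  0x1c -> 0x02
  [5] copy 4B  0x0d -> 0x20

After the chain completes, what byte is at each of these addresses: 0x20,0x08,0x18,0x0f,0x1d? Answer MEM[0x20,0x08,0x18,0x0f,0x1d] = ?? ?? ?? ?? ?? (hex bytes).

MEM[0x20,0x08,0x18,0x0f,0x1d] = e6 af 5b af 6f

  after D0: wrote 2B at 0x08 = af58
  after D1: wrote 6B at 0x0b = 6ff0e63aaf58
  after D2: wrote 4B at 0x16 = 3ce25b2f
  after D3: wrote 4B at 0x1c = b86f3ce2
  after D4: wrote 3B at 0x02 = b86f3c
  after D5: wrote 4B at 0x20 = e63aaf58
query mem[0x20]=0xe6, mem[0x08]=0xaf, mem[0x18]=0x5b, mem[0x0f]=0xaf, mem[0x1d]=0x6f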